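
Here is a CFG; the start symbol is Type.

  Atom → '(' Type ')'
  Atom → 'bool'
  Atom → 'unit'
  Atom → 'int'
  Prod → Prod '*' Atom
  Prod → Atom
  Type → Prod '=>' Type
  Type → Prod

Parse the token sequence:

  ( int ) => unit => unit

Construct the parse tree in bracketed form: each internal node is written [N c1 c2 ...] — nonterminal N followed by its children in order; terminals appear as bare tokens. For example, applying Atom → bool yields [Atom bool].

[Type [Prod [Atom ( [Type [Prod [Atom int]]] )]] => [Type [Prod [Atom unit]] => [Type [Prod [Atom unit]]]]]

Type
Prod => Type
Atom => Type
( Type ) => Type
( Prod ) => Type
( Atom ) => Type
( int ) => Type
( int ) => Prod => Type
( int ) => Atom => Type
( int ) => unit => Type
( int ) => unit => Prod
( int ) => unit => Atom
( int ) => unit => unit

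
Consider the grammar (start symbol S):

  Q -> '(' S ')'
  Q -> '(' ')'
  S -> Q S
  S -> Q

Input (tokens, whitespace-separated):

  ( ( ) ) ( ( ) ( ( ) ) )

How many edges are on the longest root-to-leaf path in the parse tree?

8

[S [Q ( [S [Q ( )]] )] [S [Q ( [S [Q ( )] [S [Q ( [S [Q ( )]] )]]] )]]]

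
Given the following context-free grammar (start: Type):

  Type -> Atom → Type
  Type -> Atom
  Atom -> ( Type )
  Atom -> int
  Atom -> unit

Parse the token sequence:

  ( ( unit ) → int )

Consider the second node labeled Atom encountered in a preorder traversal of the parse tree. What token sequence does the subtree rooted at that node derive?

[Type [Atom ( [Type [Atom ( [Type [Atom unit]] )] → [Type [Atom int]]] )]]

( unit )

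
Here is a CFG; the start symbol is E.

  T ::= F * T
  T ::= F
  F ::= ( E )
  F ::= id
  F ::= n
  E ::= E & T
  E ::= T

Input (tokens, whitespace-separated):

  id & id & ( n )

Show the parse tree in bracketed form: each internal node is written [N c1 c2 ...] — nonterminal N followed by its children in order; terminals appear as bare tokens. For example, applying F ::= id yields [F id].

[E [E [E [T [F id]]] & [T [F id]]] & [T [F ( [E [T [F n]]] )]]]

E
E & T
E & T & T
T & T & T
F & T & T
id & T & T
id & F & T
id & id & T
id & id & F
id & id & ( E )
id & id & ( T )
id & id & ( F )
id & id & ( n )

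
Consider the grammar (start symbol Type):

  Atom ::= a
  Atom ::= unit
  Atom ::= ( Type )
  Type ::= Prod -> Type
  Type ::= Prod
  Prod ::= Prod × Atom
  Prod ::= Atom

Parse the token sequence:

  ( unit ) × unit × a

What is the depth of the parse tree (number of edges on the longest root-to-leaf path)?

8

[Type [Prod [Prod [Prod [Atom ( [Type [Prod [Atom unit]]] )]] × [Atom unit]] × [Atom a]]]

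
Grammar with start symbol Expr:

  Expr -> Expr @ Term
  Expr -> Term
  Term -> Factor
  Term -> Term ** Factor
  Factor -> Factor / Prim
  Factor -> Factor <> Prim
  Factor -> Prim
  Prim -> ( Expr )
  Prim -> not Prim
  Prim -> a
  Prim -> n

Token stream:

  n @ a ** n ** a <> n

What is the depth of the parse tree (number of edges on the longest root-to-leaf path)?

6

[Expr [Expr [Term [Factor [Prim n]]]] @ [Term [Term [Term [Factor [Prim a]]] ** [Factor [Prim n]]] ** [Factor [Factor [Prim a]] <> [Prim n]]]]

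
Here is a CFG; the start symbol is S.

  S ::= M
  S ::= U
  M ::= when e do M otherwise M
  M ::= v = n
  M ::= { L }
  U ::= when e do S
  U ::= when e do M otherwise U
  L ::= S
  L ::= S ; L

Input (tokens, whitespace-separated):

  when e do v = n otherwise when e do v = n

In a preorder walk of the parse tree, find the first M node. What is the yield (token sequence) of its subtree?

v = n

[S [U when e do [M v = n] otherwise [U when e do [S [M v = n]]]]]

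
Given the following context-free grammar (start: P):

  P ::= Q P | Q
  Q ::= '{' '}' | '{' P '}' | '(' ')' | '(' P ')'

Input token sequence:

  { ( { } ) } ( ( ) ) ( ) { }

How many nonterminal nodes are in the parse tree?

[P [Q { [P [Q ( [P [Q { }]] )]] }] [P [Q ( [P [Q ( )]] )] [P [Q ( )] [P [Q { }]]]]]

14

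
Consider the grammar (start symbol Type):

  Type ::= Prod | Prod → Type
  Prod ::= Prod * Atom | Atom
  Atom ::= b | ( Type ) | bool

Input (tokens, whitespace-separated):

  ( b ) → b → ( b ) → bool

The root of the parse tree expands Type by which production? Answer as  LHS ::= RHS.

Type ::= Prod → Type

[Type [Prod [Atom ( [Type [Prod [Atom b]]] )]] → [Type [Prod [Atom b]] → [Type [Prod [Atom ( [Type [Prod [Atom b]]] )]] → [Type [Prod [Atom bool]]]]]]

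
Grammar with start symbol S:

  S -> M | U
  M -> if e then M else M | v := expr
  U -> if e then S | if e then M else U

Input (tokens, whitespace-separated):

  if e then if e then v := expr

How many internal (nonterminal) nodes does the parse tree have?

6

[S [U if e then [S [U if e then [S [M v := expr]]]]]]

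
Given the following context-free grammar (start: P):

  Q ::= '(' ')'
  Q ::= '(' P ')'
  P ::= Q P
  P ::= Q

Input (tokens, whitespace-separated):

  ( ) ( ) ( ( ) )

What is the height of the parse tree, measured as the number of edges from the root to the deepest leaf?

6

[P [Q ( )] [P [Q ( )] [P [Q ( [P [Q ( )]] )]]]]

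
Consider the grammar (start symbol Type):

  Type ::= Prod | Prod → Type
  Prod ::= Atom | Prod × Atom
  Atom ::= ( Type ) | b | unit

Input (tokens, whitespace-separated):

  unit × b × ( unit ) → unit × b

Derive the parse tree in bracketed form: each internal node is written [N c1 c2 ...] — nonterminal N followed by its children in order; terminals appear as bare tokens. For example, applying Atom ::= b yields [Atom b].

[Type [Prod [Prod [Prod [Atom unit]] × [Atom b]] × [Atom ( [Type [Prod [Atom unit]]] )]] → [Type [Prod [Prod [Atom unit]] × [Atom b]]]]

Type
Prod → Type
Prod × Atom → Type
Prod × Atom × Atom → Type
Atom × Atom × Atom → Type
unit × Atom × Atom → Type
unit × b × Atom → Type
unit × b × ( Type ) → Type
unit × b × ( Prod ) → Type
unit × b × ( Atom ) → Type
unit × b × ( unit ) → Type
unit × b × ( unit ) → Prod
unit × b × ( unit ) → Prod × Atom
unit × b × ( unit ) → Atom × Atom
unit × b × ( unit ) → unit × Atom
unit × b × ( unit ) → unit × b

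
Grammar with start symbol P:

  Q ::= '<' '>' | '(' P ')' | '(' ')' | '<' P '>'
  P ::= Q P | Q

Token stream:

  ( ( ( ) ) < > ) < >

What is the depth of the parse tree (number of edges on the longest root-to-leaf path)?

[P [Q ( [P [Q ( [P [Q ( )]] )] [P [Q < >]]] )] [P [Q < >]]]

6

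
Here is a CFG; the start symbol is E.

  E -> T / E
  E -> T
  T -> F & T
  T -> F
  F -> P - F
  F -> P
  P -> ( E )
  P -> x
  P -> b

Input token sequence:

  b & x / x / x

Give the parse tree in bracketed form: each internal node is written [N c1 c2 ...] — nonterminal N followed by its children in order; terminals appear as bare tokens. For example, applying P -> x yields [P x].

E
T / E
F & T / E
P & T / E
b & T / E
b & F / E
b & P / E
b & x / E
b & x / T / E
b & x / F / E
b & x / P / E
b & x / x / E
b & x / x / T
b & x / x / F
b & x / x / P
b & x / x / x

[E [T [F [P b]] & [T [F [P x]]]] / [E [T [F [P x]]] / [E [T [F [P x]]]]]]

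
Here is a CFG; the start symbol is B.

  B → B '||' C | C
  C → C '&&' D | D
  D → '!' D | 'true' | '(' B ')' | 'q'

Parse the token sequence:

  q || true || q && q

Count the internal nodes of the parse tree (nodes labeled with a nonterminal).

[B [B [B [C [D q]]] || [C [D true]]] || [C [C [D q]] && [D q]]]

11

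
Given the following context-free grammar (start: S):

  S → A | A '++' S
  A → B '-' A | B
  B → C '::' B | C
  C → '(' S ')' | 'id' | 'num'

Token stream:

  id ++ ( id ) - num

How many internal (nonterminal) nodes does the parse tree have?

15

[S [A [B [C id]]] ++ [S [A [B [C ( [S [A [B [C id]]]] )]] - [A [B [C num]]]]]]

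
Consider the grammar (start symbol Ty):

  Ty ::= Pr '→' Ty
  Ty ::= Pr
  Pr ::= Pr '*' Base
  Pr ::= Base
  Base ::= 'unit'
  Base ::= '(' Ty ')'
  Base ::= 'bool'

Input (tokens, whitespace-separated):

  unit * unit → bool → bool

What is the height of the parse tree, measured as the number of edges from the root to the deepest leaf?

[Ty [Pr [Pr [Base unit]] * [Base unit]] → [Ty [Pr [Base bool]] → [Ty [Pr [Base bool]]]]]

5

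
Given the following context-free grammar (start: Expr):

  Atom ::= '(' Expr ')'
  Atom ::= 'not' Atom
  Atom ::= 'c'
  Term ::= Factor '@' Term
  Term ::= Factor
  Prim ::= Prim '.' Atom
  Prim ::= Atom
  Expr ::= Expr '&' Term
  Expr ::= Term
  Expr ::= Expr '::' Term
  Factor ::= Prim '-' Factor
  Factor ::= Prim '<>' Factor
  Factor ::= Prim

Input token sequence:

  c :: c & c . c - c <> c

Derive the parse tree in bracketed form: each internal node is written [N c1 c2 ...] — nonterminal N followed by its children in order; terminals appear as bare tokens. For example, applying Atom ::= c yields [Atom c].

[Expr [Expr [Expr [Term [Factor [Prim [Atom c]]]]] :: [Term [Factor [Prim [Atom c]]]]] & [Term [Factor [Prim [Prim [Atom c]] . [Atom c]] - [Factor [Prim [Atom c]] <> [Factor [Prim [Atom c]]]]]]]

Expr
Expr & Term
Expr :: Term & Term
Term :: Term & Term
Factor :: Term & Term
Prim :: Term & Term
Atom :: Term & Term
c :: Term & Term
c :: Factor & Term
c :: Prim & Term
c :: Atom & Term
c :: c & Term
c :: c & Factor
c :: c & Prim - Factor
c :: c & Prim . Atom - Factor
c :: c & Atom . Atom - Factor
c :: c & c . Atom - Factor
c :: c & c . c - Factor
c :: c & c . c - Prim <> Factor
c :: c & c . c - Atom <> Factor
c :: c & c . c - c <> Factor
c :: c & c . c - c <> Prim
c :: c & c . c - c <> Atom
c :: c & c . c - c <> c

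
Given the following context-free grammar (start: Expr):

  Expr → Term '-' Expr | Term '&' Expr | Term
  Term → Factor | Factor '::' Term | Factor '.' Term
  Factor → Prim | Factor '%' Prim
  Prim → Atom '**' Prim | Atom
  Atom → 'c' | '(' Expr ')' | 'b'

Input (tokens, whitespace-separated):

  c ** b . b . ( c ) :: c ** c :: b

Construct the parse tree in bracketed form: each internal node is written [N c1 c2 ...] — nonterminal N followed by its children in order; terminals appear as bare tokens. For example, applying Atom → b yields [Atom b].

[Expr [Term [Factor [Prim [Atom c] ** [Prim [Atom b]]]] . [Term [Factor [Prim [Atom b]]] . [Term [Factor [Prim [Atom ( [Expr [Term [Factor [Prim [Atom c]]]]] )]]] :: [Term [Factor [Prim [Atom c] ** [Prim [Atom c]]]] :: [Term [Factor [Prim [Atom b]]]]]]]]]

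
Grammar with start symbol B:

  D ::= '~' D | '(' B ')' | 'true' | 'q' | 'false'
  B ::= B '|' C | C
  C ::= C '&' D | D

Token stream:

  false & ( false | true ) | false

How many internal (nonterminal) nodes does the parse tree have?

[B [B [C [C [D false]] & [D ( [B [B [C [D false]]] | [C [D true]]] )]]] | [C [D false]]]

14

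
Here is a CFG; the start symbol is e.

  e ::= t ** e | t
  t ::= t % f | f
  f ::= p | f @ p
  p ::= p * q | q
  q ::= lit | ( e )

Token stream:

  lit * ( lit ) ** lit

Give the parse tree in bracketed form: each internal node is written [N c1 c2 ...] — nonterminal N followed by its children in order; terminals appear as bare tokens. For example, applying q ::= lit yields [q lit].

e
t ** e
f ** e
p ** e
p * q ** e
q * q ** e
lit * q ** e
lit * ( e ) ** e
lit * ( t ) ** e
lit * ( f ) ** e
lit * ( p ) ** e
lit * ( q ) ** e
lit * ( lit ) ** e
lit * ( lit ) ** t
lit * ( lit ) ** f
lit * ( lit ) ** p
lit * ( lit ) ** q
lit * ( lit ) ** lit

[e [t [f [p [p [q lit]] * [q ( [e [t [f [p [q lit]]]]] )]]]] ** [e [t [f [p [q lit]]]]]]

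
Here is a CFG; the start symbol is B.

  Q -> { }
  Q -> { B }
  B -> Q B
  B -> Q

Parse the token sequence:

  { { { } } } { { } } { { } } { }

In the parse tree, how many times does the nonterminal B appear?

8

[B [Q { [B [Q { [B [Q { }]] }]] }] [B [Q { [B [Q { }]] }] [B [Q { [B [Q { }]] }] [B [Q { }]]]]]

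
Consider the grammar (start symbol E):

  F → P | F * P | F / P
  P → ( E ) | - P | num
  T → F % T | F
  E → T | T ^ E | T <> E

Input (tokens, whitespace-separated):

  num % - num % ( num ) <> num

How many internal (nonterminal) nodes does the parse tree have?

19

[E [T [F [P num]] % [T [F [P - [P num]]] % [T [F [P ( [E [T [F [P num]]]] )]]]]] <> [E [T [F [P num]]]]]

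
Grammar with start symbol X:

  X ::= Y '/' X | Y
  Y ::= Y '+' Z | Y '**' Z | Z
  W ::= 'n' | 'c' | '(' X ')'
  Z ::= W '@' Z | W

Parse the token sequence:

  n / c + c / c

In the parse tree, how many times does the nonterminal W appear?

4

[X [Y [Z [W n]]] / [X [Y [Y [Z [W c]]] + [Z [W c]]] / [X [Y [Z [W c]]]]]]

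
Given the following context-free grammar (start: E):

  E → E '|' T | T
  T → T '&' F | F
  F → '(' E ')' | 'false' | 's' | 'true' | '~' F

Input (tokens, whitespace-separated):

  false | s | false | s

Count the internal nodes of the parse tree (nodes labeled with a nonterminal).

12

[E [E [E [E [T [F false]]] | [T [F s]]] | [T [F false]]] | [T [F s]]]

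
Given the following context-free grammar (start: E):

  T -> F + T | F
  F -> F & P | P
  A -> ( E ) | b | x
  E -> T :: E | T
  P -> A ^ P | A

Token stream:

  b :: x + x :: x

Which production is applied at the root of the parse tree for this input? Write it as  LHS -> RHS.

[E [T [F [P [A b]]]] :: [E [T [F [P [A x]]] + [T [F [P [A x]]]]] :: [E [T [F [P [A x]]]]]]]

E -> T :: E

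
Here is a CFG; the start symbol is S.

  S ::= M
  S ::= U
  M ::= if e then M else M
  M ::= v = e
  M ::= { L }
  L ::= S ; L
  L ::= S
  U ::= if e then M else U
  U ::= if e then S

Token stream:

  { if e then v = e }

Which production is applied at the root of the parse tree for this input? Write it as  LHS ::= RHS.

S ::= M

[S [M { [L [S [U if e then [S [M v = e]]]]] }]]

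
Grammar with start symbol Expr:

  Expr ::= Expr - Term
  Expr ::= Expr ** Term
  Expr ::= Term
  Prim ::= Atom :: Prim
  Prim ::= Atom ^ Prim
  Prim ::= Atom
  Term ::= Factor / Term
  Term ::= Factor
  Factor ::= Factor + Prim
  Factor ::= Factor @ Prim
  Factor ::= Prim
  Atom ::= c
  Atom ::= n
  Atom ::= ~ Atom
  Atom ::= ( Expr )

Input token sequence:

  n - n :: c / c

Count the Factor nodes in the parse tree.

3

[Expr [Expr [Term [Factor [Prim [Atom n]]]]] - [Term [Factor [Prim [Atom n] :: [Prim [Atom c]]]] / [Term [Factor [Prim [Atom c]]]]]]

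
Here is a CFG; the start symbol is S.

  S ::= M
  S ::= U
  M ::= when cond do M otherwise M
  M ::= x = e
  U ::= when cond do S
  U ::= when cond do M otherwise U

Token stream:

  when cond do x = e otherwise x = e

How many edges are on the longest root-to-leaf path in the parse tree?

3

[S [M when cond do [M x = e] otherwise [M x = e]]]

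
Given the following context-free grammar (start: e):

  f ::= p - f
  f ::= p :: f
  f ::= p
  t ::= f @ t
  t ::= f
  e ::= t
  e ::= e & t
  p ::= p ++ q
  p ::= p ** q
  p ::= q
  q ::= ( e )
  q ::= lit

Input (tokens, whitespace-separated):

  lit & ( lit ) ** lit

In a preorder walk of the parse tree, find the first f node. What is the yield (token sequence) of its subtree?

lit

[e [e [t [f [p [q lit]]]]] & [t [f [p [p [q ( [e [t [f [p [q lit]]]]] )]] ** [q lit]]]]]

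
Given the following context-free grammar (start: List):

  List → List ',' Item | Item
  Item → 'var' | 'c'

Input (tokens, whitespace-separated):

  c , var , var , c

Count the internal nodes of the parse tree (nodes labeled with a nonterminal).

[List [List [List [List [Item c]] , [Item var]] , [Item var]] , [Item c]]

8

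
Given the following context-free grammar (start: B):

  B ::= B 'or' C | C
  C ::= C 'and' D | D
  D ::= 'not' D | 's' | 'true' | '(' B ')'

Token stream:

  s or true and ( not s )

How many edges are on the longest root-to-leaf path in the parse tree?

7

[B [B [C [D s]]] or [C [C [D true]] and [D ( [B [C [D not [D s]]]] )]]]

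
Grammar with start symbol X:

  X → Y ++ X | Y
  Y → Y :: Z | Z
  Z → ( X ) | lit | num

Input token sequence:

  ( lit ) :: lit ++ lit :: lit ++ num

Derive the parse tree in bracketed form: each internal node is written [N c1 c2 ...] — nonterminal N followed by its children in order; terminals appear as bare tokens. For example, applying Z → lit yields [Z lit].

X
Y ++ X
Y :: Z ++ X
Z :: Z ++ X
( X ) :: Z ++ X
( Y ) :: Z ++ X
( Z ) :: Z ++ X
( lit ) :: Z ++ X
( lit ) :: lit ++ X
( lit ) :: lit ++ Y ++ X
( lit ) :: lit ++ Y :: Z ++ X
( lit ) :: lit ++ Z :: Z ++ X
( lit ) :: lit ++ lit :: Z ++ X
( lit ) :: lit ++ lit :: lit ++ X
( lit ) :: lit ++ lit :: lit ++ Y
( lit ) :: lit ++ lit :: lit ++ Z
( lit ) :: lit ++ lit :: lit ++ num

[X [Y [Y [Z ( [X [Y [Z lit]]] )]] :: [Z lit]] ++ [X [Y [Y [Z lit]] :: [Z lit]] ++ [X [Y [Z num]]]]]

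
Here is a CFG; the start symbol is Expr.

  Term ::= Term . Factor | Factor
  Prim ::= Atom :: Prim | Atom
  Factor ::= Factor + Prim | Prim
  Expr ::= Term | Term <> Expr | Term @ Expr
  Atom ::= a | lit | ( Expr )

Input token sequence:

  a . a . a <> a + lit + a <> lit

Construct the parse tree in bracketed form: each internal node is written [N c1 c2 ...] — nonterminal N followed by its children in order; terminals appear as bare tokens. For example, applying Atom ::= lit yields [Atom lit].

[Expr [Term [Term [Term [Factor [Prim [Atom a]]]] . [Factor [Prim [Atom a]]]] . [Factor [Prim [Atom a]]]] <> [Expr [Term [Factor [Factor [Factor [Prim [Atom a]]] + [Prim [Atom lit]]] + [Prim [Atom a]]]] <> [Expr [Term [Factor [Prim [Atom lit]]]]]]]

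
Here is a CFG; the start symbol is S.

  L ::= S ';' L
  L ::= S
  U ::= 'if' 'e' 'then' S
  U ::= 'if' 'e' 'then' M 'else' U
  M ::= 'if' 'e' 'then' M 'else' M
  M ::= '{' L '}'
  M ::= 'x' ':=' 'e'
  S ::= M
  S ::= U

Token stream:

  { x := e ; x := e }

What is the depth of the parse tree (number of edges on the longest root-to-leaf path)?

6

[S [M { [L [S [M x := e]] ; [L [S [M x := e]]]] }]]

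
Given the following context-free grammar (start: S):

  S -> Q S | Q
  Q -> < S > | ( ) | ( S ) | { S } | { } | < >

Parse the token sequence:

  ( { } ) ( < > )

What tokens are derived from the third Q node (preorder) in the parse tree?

[S [Q ( [S [Q { }]] )] [S [Q ( [S [Q < >]] )]]]

( < > )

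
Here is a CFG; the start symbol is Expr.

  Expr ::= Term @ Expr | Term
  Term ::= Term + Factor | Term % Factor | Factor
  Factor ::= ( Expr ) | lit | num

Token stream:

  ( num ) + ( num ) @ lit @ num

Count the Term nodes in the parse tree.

6

[Expr [Term [Term [Factor ( [Expr [Term [Factor num]]] )]] + [Factor ( [Expr [Term [Factor num]]] )]] @ [Expr [Term [Factor lit]] @ [Expr [Term [Factor num]]]]]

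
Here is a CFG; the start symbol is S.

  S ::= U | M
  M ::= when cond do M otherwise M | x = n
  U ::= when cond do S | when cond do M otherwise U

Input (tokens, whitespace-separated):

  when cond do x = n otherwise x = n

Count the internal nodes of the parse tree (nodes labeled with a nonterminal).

[S [M when cond do [M x = n] otherwise [M x = n]]]

4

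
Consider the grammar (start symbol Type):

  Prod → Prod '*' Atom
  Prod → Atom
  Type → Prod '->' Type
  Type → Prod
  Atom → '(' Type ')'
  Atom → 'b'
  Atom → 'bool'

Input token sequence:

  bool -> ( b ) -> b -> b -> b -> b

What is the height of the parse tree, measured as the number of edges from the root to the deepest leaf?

[Type [Prod [Atom bool]] -> [Type [Prod [Atom ( [Type [Prod [Atom b]]] )]] -> [Type [Prod [Atom b]] -> [Type [Prod [Atom b]] -> [Type [Prod [Atom b]] -> [Type [Prod [Atom b]]]]]]]]

8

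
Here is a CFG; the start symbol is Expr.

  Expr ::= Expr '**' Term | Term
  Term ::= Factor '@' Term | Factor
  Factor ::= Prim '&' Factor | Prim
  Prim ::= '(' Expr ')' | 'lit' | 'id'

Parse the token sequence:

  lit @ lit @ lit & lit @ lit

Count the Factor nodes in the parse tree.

[Expr [Term [Factor [Prim lit]] @ [Term [Factor [Prim lit]] @ [Term [Factor [Prim lit] & [Factor [Prim lit]]] @ [Term [Factor [Prim lit]]]]]]]

5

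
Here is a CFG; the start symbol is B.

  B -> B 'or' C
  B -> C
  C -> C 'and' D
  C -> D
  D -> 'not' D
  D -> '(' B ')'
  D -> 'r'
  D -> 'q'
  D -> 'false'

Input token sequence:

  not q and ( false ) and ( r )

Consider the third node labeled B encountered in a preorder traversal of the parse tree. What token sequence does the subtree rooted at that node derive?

[B [C [C [C [D not [D q]]] and [D ( [B [C [D false]]] )]] and [D ( [B [C [D r]]] )]]]

r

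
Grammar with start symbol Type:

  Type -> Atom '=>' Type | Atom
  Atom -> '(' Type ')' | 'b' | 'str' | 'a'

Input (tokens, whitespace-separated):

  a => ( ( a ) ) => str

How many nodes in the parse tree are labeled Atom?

5

[Type [Atom a] => [Type [Atom ( [Type [Atom ( [Type [Atom a]] )]] )] => [Type [Atom str]]]]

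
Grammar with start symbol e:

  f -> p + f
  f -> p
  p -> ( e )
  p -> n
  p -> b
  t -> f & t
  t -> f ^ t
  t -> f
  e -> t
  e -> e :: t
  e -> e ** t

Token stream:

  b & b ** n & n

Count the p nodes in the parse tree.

4

[e [e [t [f [p b]] & [t [f [p b]]]]] ** [t [f [p n]] & [t [f [p n]]]]]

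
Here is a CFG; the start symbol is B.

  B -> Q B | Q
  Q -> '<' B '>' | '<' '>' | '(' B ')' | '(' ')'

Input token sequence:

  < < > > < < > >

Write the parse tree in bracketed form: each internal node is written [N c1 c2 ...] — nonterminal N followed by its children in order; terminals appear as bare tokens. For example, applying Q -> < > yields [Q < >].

[B [Q < [B [Q < >]] >] [B [Q < [B [Q < >]] >]]]

B
Q B
< B > B
< Q > B
< < > > B
< < > > Q
< < > > < B >
< < > > < Q >
< < > > < < > >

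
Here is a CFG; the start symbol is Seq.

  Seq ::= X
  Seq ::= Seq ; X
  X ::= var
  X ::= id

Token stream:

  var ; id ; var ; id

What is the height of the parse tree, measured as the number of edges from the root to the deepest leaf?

5

[Seq [Seq [Seq [Seq [X var]] ; [X id]] ; [X var]] ; [X id]]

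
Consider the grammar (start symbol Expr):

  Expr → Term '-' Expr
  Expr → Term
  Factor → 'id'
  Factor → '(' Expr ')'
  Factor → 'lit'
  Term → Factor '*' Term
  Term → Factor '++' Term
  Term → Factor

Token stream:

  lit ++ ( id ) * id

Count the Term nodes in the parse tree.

4

[Expr [Term [Factor lit] ++ [Term [Factor ( [Expr [Term [Factor id]]] )] * [Term [Factor id]]]]]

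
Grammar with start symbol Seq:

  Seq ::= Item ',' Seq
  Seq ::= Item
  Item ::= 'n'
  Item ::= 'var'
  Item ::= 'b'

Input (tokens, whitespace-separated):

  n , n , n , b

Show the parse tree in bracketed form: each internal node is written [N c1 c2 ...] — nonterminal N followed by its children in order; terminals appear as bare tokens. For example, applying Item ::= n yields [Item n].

Seq
Item , Seq
n , Seq
n , Item , Seq
n , n , Seq
n , n , Item , Seq
n , n , n , Seq
n , n , n , Item
n , n , n , b

[Seq [Item n] , [Seq [Item n] , [Seq [Item n] , [Seq [Item b]]]]]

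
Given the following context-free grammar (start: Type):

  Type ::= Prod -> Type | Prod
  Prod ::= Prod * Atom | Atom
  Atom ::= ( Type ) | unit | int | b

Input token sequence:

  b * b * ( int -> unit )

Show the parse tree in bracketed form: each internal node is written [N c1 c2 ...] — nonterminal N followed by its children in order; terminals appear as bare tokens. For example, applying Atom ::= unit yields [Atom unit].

[Type [Prod [Prod [Prod [Atom b]] * [Atom b]] * [Atom ( [Type [Prod [Atom int]] -> [Type [Prod [Atom unit]]]] )]]]

Type
Prod
Prod * Atom
Prod * Atom * Atom
Atom * Atom * Atom
b * Atom * Atom
b * b * Atom
b * b * ( Type )
b * b * ( Prod -> Type )
b * b * ( Atom -> Type )
b * b * ( int -> Type )
b * b * ( int -> Prod )
b * b * ( int -> Atom )
b * b * ( int -> unit )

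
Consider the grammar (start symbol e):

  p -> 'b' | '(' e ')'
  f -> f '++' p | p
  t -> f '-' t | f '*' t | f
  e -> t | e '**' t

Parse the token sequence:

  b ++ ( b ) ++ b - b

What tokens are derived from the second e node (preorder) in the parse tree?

[e [t [f [f [f [p b]] ++ [p ( [e [t [f [p b]]]] )]] ++ [p b]] - [t [f [p b]]]]]

b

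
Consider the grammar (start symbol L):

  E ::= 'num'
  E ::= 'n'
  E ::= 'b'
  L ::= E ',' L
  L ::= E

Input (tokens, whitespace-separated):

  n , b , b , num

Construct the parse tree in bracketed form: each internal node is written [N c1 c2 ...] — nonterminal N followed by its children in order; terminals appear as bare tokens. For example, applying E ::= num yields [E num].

[L [E n] , [L [E b] , [L [E b] , [L [E num]]]]]

L
E , L
n , L
n , E , L
n , b , L
n , b , E , L
n , b , b , L
n , b , b , E
n , b , b , num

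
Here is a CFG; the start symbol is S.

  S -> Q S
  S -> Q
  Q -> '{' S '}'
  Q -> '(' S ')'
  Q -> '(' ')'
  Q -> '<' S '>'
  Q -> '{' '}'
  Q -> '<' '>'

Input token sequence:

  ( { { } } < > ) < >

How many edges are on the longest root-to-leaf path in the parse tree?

6

[S [Q ( [S [Q { [S [Q { }]] }] [S [Q < >]]] )] [S [Q < >]]]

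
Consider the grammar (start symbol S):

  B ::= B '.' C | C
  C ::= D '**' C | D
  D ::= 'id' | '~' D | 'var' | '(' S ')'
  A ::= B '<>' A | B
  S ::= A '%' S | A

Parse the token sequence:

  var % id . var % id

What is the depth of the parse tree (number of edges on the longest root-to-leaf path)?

7

[S [A [B [C [D var]]]] % [S [A [B [B [C [D id]]] . [C [D var]]]] % [S [A [B [C [D id]]]]]]]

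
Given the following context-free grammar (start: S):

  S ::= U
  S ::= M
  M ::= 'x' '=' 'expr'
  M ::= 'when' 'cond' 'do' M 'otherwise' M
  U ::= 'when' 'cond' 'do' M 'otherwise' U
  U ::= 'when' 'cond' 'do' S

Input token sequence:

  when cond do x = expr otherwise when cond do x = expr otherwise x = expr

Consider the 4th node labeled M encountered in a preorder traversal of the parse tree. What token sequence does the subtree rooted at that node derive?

[S [M when cond do [M x = expr] otherwise [M when cond do [M x = expr] otherwise [M x = expr]]]]

x = expr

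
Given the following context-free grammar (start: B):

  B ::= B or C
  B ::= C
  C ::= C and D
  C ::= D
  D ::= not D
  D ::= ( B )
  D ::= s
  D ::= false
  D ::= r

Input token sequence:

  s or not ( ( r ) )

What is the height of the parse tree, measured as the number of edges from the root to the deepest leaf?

10

[B [B [C [D s]]] or [C [D not [D ( [B [C [D ( [B [C [D r]]] )]]] )]]]]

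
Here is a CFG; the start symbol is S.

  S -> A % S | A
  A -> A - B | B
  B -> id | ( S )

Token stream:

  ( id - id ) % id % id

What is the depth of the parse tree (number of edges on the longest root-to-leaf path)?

[S [A [B ( [S [A [A [B id]] - [B id]]] )]] % [S [A [B id]] % [S [A [B id]]]]]

7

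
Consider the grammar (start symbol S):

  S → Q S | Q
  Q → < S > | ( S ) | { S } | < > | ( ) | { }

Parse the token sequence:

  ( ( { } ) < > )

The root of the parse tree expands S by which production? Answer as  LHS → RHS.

[S [Q ( [S [Q ( [S [Q { }]] )] [S [Q < >]]] )]]

S → Q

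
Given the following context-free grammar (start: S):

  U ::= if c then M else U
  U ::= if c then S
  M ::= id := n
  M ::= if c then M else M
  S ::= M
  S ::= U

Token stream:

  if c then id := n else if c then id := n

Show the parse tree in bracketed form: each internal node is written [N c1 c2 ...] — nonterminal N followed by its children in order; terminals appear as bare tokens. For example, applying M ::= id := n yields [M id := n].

[S [U if c then [M id := n] else [U if c then [S [M id := n]]]]]

S
U
if c then M else U
if c then id := n else U
if c then id := n else if c then S
if c then id := n else if c then M
if c then id := n else if c then id := n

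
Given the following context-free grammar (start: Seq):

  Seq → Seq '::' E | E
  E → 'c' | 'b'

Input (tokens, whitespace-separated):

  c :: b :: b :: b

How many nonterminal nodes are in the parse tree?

8

[Seq [Seq [Seq [Seq [E c]] :: [E b]] :: [E b]] :: [E b]]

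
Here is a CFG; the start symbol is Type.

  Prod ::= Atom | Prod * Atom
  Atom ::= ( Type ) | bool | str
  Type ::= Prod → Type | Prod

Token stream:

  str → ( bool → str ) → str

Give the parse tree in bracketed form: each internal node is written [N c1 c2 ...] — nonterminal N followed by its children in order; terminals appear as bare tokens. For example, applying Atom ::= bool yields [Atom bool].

[Type [Prod [Atom str]] → [Type [Prod [Atom ( [Type [Prod [Atom bool]] → [Type [Prod [Atom str]]]] )]] → [Type [Prod [Atom str]]]]]

Type
Prod → Type
Atom → Type
str → Type
str → Prod → Type
str → Atom → Type
str → ( Type ) → Type
str → ( Prod → Type ) → Type
str → ( Atom → Type ) → Type
str → ( bool → Type ) → Type
str → ( bool → Prod ) → Type
str → ( bool → Atom ) → Type
str → ( bool → str ) → Type
str → ( bool → str ) → Prod
str → ( bool → str ) → Atom
str → ( bool → str ) → str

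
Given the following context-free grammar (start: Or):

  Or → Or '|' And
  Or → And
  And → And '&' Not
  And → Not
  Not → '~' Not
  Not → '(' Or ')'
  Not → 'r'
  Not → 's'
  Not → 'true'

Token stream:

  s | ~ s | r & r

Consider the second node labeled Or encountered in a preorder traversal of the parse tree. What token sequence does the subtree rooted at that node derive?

s | ~ s

[Or [Or [Or [And [Not s]]] | [And [Not ~ [Not s]]]] | [And [And [Not r]] & [Not r]]]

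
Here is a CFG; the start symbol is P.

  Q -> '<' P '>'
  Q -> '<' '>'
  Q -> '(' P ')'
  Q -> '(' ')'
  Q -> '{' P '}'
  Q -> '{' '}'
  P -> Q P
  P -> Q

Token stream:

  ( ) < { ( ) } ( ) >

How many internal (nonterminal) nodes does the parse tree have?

[P [Q ( )] [P [Q < [P [Q { [P [Q ( )]] }] [P [Q ( )]]] >]]]

10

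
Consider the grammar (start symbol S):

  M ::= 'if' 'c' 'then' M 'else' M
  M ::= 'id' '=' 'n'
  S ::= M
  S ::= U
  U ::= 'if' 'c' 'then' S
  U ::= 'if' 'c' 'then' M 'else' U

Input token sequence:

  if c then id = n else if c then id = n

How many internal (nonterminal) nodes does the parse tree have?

6

[S [U if c then [M id = n] else [U if c then [S [M id = n]]]]]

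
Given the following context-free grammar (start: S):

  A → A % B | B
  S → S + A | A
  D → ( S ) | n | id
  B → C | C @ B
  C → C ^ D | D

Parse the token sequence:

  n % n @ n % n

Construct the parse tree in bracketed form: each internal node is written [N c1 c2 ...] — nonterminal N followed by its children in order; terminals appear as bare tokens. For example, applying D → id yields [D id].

S
A
A % B
A % B % B
B % B % B
C % B % B
D % B % B
n % B % B
n % C @ B % B
n % D @ B % B
n % n @ B % B
n % n @ C % B
n % n @ D % B
n % n @ n % B
n % n @ n % C
n % n @ n % D
n % n @ n % n

[S [A [A [A [B [C [D n]]]] % [B [C [D n]] @ [B [C [D n]]]]] % [B [C [D n]]]]]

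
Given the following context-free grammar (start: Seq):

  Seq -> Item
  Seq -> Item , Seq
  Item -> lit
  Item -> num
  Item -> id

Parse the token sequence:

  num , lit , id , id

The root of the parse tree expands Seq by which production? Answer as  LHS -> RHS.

Seq -> Item , Seq

[Seq [Item num] , [Seq [Item lit] , [Seq [Item id] , [Seq [Item id]]]]]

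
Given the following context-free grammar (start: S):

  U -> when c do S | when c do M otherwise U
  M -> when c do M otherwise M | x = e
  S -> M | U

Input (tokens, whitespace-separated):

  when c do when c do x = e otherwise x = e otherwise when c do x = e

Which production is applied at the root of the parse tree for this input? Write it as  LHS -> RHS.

[S [U when c do [M when c do [M x = e] otherwise [M x = e]] otherwise [U when c do [S [M x = e]]]]]

S -> U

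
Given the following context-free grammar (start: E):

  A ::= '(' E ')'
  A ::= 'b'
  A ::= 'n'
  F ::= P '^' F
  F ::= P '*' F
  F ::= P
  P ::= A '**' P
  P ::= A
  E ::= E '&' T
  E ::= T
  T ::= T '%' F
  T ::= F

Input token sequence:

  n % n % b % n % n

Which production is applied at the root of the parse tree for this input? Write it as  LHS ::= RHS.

[E [T [T [T [T [T [F [P [A n]]]] % [F [P [A n]]]] % [F [P [A b]]]] % [F [P [A n]]]] % [F [P [A n]]]]]

E ::= T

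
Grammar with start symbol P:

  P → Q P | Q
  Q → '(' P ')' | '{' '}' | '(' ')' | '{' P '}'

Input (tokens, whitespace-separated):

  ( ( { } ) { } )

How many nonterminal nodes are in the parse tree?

8

[P [Q ( [P [Q ( [P [Q { }]] )] [P [Q { }]]] )]]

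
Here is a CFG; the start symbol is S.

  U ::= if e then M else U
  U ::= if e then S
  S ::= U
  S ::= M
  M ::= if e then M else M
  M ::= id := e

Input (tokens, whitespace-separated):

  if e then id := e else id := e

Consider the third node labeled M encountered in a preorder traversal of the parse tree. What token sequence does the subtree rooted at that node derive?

id := e

[S [M if e then [M id := e] else [M id := e]]]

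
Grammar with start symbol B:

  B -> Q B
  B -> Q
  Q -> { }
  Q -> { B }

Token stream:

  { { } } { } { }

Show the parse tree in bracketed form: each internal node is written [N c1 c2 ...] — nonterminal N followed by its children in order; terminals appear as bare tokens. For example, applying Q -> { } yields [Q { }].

B
Q B
{ B } B
{ Q } B
{ { } } B
{ { } } Q B
{ { } } { } B
{ { } } { } Q
{ { } } { } { }

[B [Q { [B [Q { }]] }] [B [Q { }] [B [Q { }]]]]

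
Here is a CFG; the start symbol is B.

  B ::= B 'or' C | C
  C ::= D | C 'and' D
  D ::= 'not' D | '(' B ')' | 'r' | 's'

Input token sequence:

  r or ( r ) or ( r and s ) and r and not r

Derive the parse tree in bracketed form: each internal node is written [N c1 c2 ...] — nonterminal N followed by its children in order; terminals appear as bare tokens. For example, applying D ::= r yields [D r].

[B [B [B [C [D r]]] or [C [D ( [B [C [D r]]] )]]] or [C [C [C [D ( [B [C [C [D r]] and [D s]]] )]] and [D r]] and [D not [D r]]]]

B
B or C
B or C or C
C or C or C
D or C or C
r or C or C
r or D or C
r or ( B ) or C
r or ( C ) or C
r or ( D ) or C
r or ( r ) or C
r or ( r ) or C and D
r or ( r ) or C and D and D
r or ( r ) or D and D and D
r or ( r ) or ( B ) and D and D
r or ( r ) or ( C ) and D and D
r or ( r ) or ( C and D ) and D and D
r or ( r ) or ( D and D ) and D and D
r or ( r ) or ( r and D ) and D and D
r or ( r ) or ( r and s ) and D and D
r or ( r ) or ( r and s ) and r and D
r or ( r ) or ( r and s ) and r and not D
r or ( r ) or ( r and s ) and r and not r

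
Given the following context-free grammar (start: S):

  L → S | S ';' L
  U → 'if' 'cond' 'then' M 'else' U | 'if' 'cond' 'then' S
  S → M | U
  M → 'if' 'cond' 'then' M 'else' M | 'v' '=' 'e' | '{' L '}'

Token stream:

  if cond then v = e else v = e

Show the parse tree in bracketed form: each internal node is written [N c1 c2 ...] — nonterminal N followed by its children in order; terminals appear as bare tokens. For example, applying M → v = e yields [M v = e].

[S [M if cond then [M v = e] else [M v = e]]]

S
M
if cond then M else M
if cond then v = e else M
if cond then v = e else v = e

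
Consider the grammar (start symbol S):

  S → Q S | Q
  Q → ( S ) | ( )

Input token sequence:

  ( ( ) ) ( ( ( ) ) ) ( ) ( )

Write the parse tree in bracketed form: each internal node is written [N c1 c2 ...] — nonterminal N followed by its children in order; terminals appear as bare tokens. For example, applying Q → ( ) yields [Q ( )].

S
Q S
( S ) S
( Q ) S
( ( ) ) S
( ( ) ) Q S
( ( ) ) ( S ) S
( ( ) ) ( Q ) S
( ( ) ) ( ( S ) ) S
( ( ) ) ( ( Q ) ) S
( ( ) ) ( ( ( ) ) ) S
( ( ) ) ( ( ( ) ) ) Q S
( ( ) ) ( ( ( ) ) ) ( ) S
( ( ) ) ( ( ( ) ) ) ( ) Q
( ( ) ) ( ( ( ) ) ) ( ) ( )

[S [Q ( [S [Q ( )]] )] [S [Q ( [S [Q ( [S [Q ( )]] )]] )] [S [Q ( )] [S [Q ( )]]]]]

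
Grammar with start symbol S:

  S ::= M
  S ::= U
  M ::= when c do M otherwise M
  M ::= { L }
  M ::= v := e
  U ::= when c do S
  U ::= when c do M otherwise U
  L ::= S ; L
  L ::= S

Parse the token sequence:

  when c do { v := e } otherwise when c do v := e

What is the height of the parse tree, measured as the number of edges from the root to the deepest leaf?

6

[S [U when c do [M { [L [S [M v := e]]] }] otherwise [U when c do [S [M v := e]]]]]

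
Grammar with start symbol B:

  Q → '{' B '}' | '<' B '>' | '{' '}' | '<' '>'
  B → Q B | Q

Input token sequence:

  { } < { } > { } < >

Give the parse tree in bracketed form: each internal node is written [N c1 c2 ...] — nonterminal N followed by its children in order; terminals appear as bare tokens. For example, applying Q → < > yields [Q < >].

[B [Q { }] [B [Q < [B [Q { }]] >] [B [Q { }] [B [Q < >]]]]]

B
Q B
{ } B
{ } Q B
{ } < B > B
{ } < Q > B
{ } < { } > B
{ } < { } > Q B
{ } < { } > { } B
{ } < { } > { } Q
{ } < { } > { } < >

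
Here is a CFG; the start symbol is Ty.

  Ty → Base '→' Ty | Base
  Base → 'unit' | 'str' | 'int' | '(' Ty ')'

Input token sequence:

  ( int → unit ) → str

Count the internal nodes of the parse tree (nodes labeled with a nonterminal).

[Ty [Base ( [Ty [Base int] → [Ty [Base unit]]] )] → [Ty [Base str]]]

8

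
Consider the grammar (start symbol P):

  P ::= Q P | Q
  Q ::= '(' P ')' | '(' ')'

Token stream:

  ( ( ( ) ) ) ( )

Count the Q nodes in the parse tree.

[P [Q ( [P [Q ( [P [Q ( )]] )]] )] [P [Q ( )]]]

4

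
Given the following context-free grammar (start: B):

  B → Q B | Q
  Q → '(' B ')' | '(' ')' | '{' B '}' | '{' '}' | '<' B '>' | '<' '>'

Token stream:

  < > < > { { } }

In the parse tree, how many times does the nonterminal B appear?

4

[B [Q < >] [B [Q < >] [B [Q { [B [Q { }]] }]]]]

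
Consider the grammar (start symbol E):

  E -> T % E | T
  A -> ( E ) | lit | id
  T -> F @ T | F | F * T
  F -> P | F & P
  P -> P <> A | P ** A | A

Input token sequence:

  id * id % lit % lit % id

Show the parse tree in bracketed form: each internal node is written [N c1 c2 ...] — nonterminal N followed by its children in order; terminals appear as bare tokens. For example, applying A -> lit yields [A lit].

[E [T [F [P [A id]]] * [T [F [P [A id]]]]] % [E [T [F [P [A lit]]]] % [E [T [F [P [A lit]]]] % [E [T [F [P [A id]]]]]]]]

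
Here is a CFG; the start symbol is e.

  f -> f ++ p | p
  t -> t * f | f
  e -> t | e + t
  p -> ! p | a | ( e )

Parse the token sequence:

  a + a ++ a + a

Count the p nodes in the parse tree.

4

[e [e [e [t [f [p a]]]] + [t [f [f [p a]] ++ [p a]]]] + [t [f [p a]]]]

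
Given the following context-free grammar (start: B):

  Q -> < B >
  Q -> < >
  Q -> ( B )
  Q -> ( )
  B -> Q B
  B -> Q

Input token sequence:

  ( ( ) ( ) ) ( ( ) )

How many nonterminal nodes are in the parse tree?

[B [Q ( [B [Q ( )] [B [Q ( )]]] )] [B [Q ( [B [Q ( )]] )]]]

10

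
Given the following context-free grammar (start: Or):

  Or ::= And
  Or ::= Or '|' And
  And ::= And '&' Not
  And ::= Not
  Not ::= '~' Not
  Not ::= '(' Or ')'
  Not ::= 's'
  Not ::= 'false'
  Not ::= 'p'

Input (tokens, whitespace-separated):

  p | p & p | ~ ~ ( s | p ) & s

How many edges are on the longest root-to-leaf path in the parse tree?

10

[Or [Or [Or [And [Not p]]] | [And [And [Not p]] & [Not p]]] | [And [And [Not ~ [Not ~ [Not ( [Or [Or [And [Not s]]] | [And [Not p]]] )]]]] & [Not s]]]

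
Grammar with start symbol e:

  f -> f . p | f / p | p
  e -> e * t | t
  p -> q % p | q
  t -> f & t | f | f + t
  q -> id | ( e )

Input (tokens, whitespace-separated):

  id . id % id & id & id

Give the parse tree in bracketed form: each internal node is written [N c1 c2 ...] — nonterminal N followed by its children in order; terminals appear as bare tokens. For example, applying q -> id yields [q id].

e
t
f & t
f . p & t
p . p & t
q . p & t
id . p & t
id . q % p & t
id . id % p & t
id . id % q & t
id . id % id & t
id . id % id & f & t
id . id % id & p & t
id . id % id & q & t
id . id % id & id & t
id . id % id & id & f
id . id % id & id & p
id . id % id & id & q
id . id % id & id & id

[e [t [f [f [p [q id]]] . [p [q id] % [p [q id]]]] & [t [f [p [q id]]] & [t [f [p [q id]]]]]]]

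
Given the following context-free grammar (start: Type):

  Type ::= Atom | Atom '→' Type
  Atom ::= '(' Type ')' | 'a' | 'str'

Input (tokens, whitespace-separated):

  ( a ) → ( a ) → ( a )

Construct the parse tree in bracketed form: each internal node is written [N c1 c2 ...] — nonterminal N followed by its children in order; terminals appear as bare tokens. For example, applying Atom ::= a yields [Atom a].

Type
Atom → Type
( Type ) → Type
( Atom ) → Type
( a ) → Type
( a ) → Atom → Type
( a ) → ( Type ) → Type
( a ) → ( Atom ) → Type
( a ) → ( a ) → Type
( a ) → ( a ) → Atom
( a ) → ( a ) → ( Type )
( a ) → ( a ) → ( Atom )
( a ) → ( a ) → ( a )

[Type [Atom ( [Type [Atom a]] )] → [Type [Atom ( [Type [Atom a]] )] → [Type [Atom ( [Type [Atom a]] )]]]]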